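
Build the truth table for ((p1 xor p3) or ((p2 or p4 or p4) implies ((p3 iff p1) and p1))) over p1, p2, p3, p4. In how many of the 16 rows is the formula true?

p1 | p2 | p3 | p4 || (p1 xor p3) | (p2 or p4 or p4) | (p3 iff p1) | ((p3 iff p1) and p1) | φ
T  | T  | T  | T  ||      F      |        T         |      T      |          T           | T
T  | T  | T  | F  ||      F      |        T         |      T      |          T           | T
T  | T  | F  | T  ||      T      |        T         |      F      |          F           | T
T  | T  | F  | F  ||      T      |        T         |      F      |          F           | T
T  | F  | T  | T  ||      F      |        T         |      T      |          T           | T
T  | F  | T  | F  ||      F      |        F         |      T      |          T           | T
T  | F  | F  | T  ||      T      |        T         |      F      |          F           | T
T  | F  | F  | F  ||      T      |        F         |      F      |          F           | T
F  | T  | T  | T  ||      T      |        T         |      F      |          F           | T
F  | T  | T  | F  ||      T      |        T         |      F      |          F           | T
F  | T  | F  | T  ||      F      |        T         |      T      |          F           | F
F  | T  | F  | F  ||      F      |        T         |      T      |          F           | F
F  | F  | T  | T  ||      T      |        T         |      F      |          F           | T
F  | F  | T  | F  ||      T      |        F         |      F      |          F           | T
F  | F  | F  | T  ||      F      |        T         |      T      |          F           | F
F  | F  | F  | F  ||      F      |        F         |      T      |          F           | T
The formula is true on 13 of the 16 rows.

13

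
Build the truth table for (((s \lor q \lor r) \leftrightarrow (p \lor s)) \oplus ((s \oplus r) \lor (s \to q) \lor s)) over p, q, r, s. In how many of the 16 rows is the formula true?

4

  p   |   q   |   r   |   s   ||   φ  
False | False | False | False || False
False | False | False |  True || False
False | False |  True | False ||  True
False | False |  True |  True || False
False |  True | False | False ||  True
False |  True | False |  True || False
False |  True |  True | False ||  True
False |  True |  True |  True || False
 True | False | False | False ||  True
 True | False | False |  True || False
 True | False |  True | False || False
 True | False |  True |  True || False
 True |  True | False | False || False
 True |  True | False |  True || False
 True |  True |  True | False || False
 True |  True |  True |  True || False
The formula is true on 4 of the 16 rows.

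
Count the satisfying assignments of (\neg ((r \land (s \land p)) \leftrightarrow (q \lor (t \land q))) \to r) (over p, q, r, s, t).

p | q | r | s | t || φ
T | T | T | T | T || T
T | T | T | T | F || T
T | T | T | F | T || T
T | T | T | F | F || T
T | T | F | T | T || F
T | T | F | T | F || F
T | T | F | F | T || F
T | T | F | F | F || F
T | F | T | T | T || T
T | F | T | T | F || T
T | F | T | F | T || T
T | F | T | F | F || T
T | F | F | T | T || T
T | F | F | T | F || T
T | F | F | F | T || T
T | F | F | F | F || T
F | T | T | T | T || T
F | T | T | T | F || T
F | T | T | F | T || T
F | T | T | F | F || T
F | T | F | T | T || F
F | T | F | T | F || F
F | T | F | F | T || F
F | T | F | F | F || F
F | F | T | T | T || T
F | F | T | T | F || T
F | F | T | F | T || T
F | F | T | F | F || T
F | F | F | T | T || T
F | F | F | T | F || T
F | F | F | F | T || T
F | F | F | F | F || T
The formula is true on 24 of the 32 rows.

24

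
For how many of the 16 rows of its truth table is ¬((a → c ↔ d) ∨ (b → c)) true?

a  b  c  d  |  (a → c)  ((a → c) ↔ d)  (b → c)  (((a → c) ↔ d) ∨ (b → c))  ¬(((a → c) ↔ d) ∨ (b → c))
1  1  1  1  |     1           1           1                 1                          0             
1  1  1  0  |     1           0           1                 1                          0             
1  1  0  1  |     0           0           0                 0                          1             
1  1  0  0  |     0           1           0                 1                          0             
1  0  1  1  |     1           1           1                 1                          0             
1  0  1  0  |     1           0           1                 1                          0             
1  0  0  1  |     0           0           1                 1                          0             
1  0  0  0  |     0           1           1                 1                          0             
0  1  1  1  |     1           1           1                 1                          0             
0  1  1  0  |     1           0           1                 1                          0             
0  1  0  1  |     1           1           0                 1                          0             
0  1  0  0  |     1           0           0                 0                          1             
0  0  1  1  |     1           1           1                 1                          0             
0  0  1  0  |     1           0           1                 1                          0             
0  0  0  1  |     1           1           1                 1                          0             
0  0  0  0  |     1           0           1                 1                          0             
The formula is true on 2 of the 16 rows.

2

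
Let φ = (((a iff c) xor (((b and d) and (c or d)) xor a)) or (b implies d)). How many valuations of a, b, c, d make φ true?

a  b  c  d  |  φ
0  0  0  0  |  1
0  0  0  1  |  1
0  0  1  0  |  1
0  0  1  1  |  1
0  1  0  0  |  1
0  1  0  1  |  1
0  1  1  0  |  0
0  1  1  1  |  1
1  0  0  0  |  1
1  0  0  1  |  1
1  0  1  0  |  1
1  0  1  1  |  1
1  1  0  0  |  1
1  1  0  1  |  1
1  1  1  0  |  0
1  1  1  1  |  1
The formula is true on 14 of the 16 rows.

14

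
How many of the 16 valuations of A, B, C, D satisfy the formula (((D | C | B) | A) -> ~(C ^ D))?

8

A  B  C  D     (D | C | B)  ((D | C | B) | A)  (C ^ D)  ~(C ^ D)  φ
F  F  F  F          F               F             F        T      T
F  F  F  T          T               T             T        F      F
F  F  T  F          T               T             T        F      F
F  F  T  T          T               T             F        T      T
F  T  F  F          T               T             F        T      T
F  T  F  T          T               T             T        F      F
F  T  T  F          T               T             T        F      F
F  T  T  T          T               T             F        T      T
T  F  F  F          F               T             F        T      T
T  F  F  T          T               T             T        F      F
T  F  T  F          T               T             T        F      F
T  F  T  T          T               T             F        T      T
T  T  F  F          T               T             F        T      T
T  T  F  T          T               T             T        F      F
T  T  T  F          T               T             T        F      F
T  T  T  T          T               T             F        T      T
The formula is true on 8 of the 16 rows.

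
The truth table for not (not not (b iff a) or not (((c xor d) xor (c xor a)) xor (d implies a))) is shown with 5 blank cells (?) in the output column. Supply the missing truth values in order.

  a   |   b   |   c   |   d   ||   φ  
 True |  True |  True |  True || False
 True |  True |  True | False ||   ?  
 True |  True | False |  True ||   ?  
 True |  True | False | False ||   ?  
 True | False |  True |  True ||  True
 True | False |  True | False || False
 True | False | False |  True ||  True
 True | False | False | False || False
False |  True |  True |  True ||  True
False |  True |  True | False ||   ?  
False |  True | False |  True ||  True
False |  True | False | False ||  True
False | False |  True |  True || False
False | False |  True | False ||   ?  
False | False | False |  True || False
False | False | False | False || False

False, False, False, True, False

Row a=True, b=True, c=True, d=False: not not (b iff a) = True, not (((c xor d) xor (c xor a)) xor (d implies a)) = True, (not not (b iff a) or not (((c xor d) xor (c xor a)) xor (d implies a))) = True, so the formula = False.
Row a=True, b=True, c=False, d=True: not not (b iff a) = True, not (((c xor d) xor (c xor a)) xor (d implies a)) = False, (not not (b iff a) or not (((c xor d) xor (c xor a)) xor (d implies a))) = True, so the formula = False.
Row a=True, b=True, c=False, d=False: not not (b iff a) = True, not (((c xor d) xor (c xor a)) xor (d implies a)) = True, (not not (b iff a) or not (((c xor d) xor (c xor a)) xor (d implies a))) = True, so the formula = False.
Row a=False, b=True, c=True, d=False: not not (b iff a) = False, not (((c xor d) xor (c xor a)) xor (d implies a)) = False, (not not (b iff a) or not (((c xor d) xor (c xor a)) xor (d implies a))) = False, so the formula = True.
Row a=False, b=False, c=True, d=False: not not (b iff a) = True, not (((c xor d) xor (c xor a)) xor (d implies a)) = False, (not not (b iff a) or not (((c xor d) xor (c xor a)) xor (d implies a))) = True, so the formula = False.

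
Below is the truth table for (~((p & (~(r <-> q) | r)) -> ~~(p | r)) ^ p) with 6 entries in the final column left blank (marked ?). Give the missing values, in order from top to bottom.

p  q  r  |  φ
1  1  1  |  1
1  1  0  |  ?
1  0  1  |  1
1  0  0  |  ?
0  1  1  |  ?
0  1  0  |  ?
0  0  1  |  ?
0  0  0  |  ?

Row p=1, q=1, r=0: ~((p & (~(r <-> q) | r)) -> ~~(p | r)) = 0, so the formula = 1.
Row p=1, q=0, r=0: ~((p & (~(r <-> q) | r)) -> ~~(p | r)) = 0, so the formula = 1.
Row p=0, q=1, r=1: ~((p & (~(r <-> q) | r)) -> ~~(p | r)) = 0, so the formula = 0.
Row p=0, q=1, r=0: ~((p & (~(r <-> q) | r)) -> ~~(p | r)) = 0, so the formula = 0.
Row p=0, q=0, r=1: ~((p & (~(r <-> q) | r)) -> ~~(p | r)) = 0, so the formula = 0.
Row p=0, q=0, r=0: ~((p & (~(r <-> q) | r)) -> ~~(p | r)) = 0, so the formula = 0.

1, 1, 0, 0, 0, 0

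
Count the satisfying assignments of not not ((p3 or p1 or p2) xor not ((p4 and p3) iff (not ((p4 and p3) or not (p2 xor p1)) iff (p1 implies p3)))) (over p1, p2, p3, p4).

4

p1  p2  p3  p4  |  φ
0   0   0   0   |  0
0   0   0   1   |  0
0   0   1   0   |  1
0   0   1   1   |  0
0   1   0   0   |  0
0   1   0   1   |  0
0   1   1   0   |  0
0   1   1   1   |  0
1   0   0   0   |  1
1   0   0   1   |  1
1   0   1   0   |  0
1   0   1   1   |  0
1   1   0   0   |  0
1   1   0   1   |  0
1   1   1   0   |  1
1   1   1   1   |  0
The formula is true on 4 of the 16 rows.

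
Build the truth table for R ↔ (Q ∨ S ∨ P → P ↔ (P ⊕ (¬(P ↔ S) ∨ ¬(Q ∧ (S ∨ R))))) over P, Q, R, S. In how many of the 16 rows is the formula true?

9

P  Q  R  S  |  (Q ∨ S ∨ P)  ((Q ∨ S ∨ P) → P)  (P ↔ S)  ¬(P ↔ S)  (S ∨ R)  (Q ∧ (S ∨ R))  ¬(Q ∧ (S ∨ R))  (¬(P ↔ S) ∨ ¬(Q ∧ (S ∨ R)))  φ
T  T  T  T  |       T               T             T        F         T           T              F                      F               T
T  T  T  F  |       T               T             F        T         T           T              F                      T               F
T  T  F  T  |       T               T             T        F         T           T              F                      F               F
T  T  F  F  |       T               T             F        T         F           F              T                      T               T
T  F  T  T  |       T               T             T        F         T           F              T                      T               F
T  F  T  F  |       T               T             F        T         T           F              T                      T               F
T  F  F  T  |       T               T             T        F         T           F              T                      T               T
T  F  F  F  |       T               T             F        T         F           F              T                      T               T
F  T  T  T  |       T               F             F        T         T           T              F                      T               F
F  T  T  F  |       T               F             T        F         T           T              F                      F               T
F  T  F  T  |       T               F             F        T         T           T              F                      T               T
F  T  F  F  |       T               F             T        F         F           F              T                      T               T
F  F  T  T  |       T               F             F        T         T           F              T                      T               F
F  F  T  F  |       F               T             T        F         T           F              T                      T               T
F  F  F  T  |       T               F             F        T         T           F              T                      T               T
F  F  F  F  |       F               T             T        F         F           F              T                      T               F
The formula is true on 9 of the 16 rows.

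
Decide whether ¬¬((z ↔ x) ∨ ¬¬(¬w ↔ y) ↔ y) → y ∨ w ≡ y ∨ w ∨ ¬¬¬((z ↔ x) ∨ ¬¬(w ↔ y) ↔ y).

not equivalent

x | y | z | w | φ | ψ
- | - | - | - | - | -
0 | 0 | 0 | 0 | 1 | 1
0 | 0 | 0 | 1 | 1 | 1
0 | 0 | 1 | 0 | 0 | 1
0 | 0 | 1 | 1 | 1 | 1
0 | 1 | 0 | 0 | 1 | 1
0 | 1 | 0 | 1 | 1 | 1
0 | 1 | 1 | 0 | 1 | 1
0 | 1 | 1 | 1 | 1 | 1
1 | 0 | 0 | 0 | 0 | 1
1 | 0 | 0 | 1 | 1 | 1
1 | 0 | 1 | 0 | 1 | 1
1 | 0 | 1 | 1 | 1 | 1
1 | 1 | 0 | 0 | 1 | 1
1 | 1 | 0 | 1 | 1 | 1
1 | 1 | 1 | 0 | 1 | 1
1 | 1 | 1 | 1 | 1 | 1
The columns differ at x=0, y=0, z=1, w=0 (φ=0, ψ=1), so they are not equivalent.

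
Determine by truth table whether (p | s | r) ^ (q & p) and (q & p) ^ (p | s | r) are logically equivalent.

equivalent

p | q | r | s || φ | ψ
1 | 1 | 1 | 1 || 0 | 0
1 | 1 | 1 | 0 || 0 | 0
1 | 1 | 0 | 1 || 0 | 0
1 | 1 | 0 | 0 || 0 | 0
1 | 0 | 1 | 1 || 1 | 1
1 | 0 | 1 | 0 || 1 | 1
1 | 0 | 0 | 1 || 1 | 1
1 | 0 | 0 | 0 || 1 | 1
0 | 1 | 1 | 1 || 1 | 1
0 | 1 | 1 | 0 || 1 | 1
0 | 1 | 0 | 1 || 1 | 1
0 | 1 | 0 | 0 || 0 | 0
0 | 0 | 1 | 1 || 1 | 1
0 | 0 | 1 | 0 || 1 | 1
0 | 0 | 0 | 1 || 1 | 1
0 | 0 | 0 | 0 || 0 | 0
The columns for φ and ψ agree on every row, so they are logically equivalent.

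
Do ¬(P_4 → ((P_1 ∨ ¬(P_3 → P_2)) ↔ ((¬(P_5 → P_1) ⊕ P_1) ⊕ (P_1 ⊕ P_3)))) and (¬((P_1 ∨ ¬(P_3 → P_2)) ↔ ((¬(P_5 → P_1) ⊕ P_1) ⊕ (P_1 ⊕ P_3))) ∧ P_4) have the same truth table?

equivalent

P_1 | P_2 | P_3 | P_4 | P_5 || φ | ψ
 F  |  F  |  F  |  F  |  F  || F | F
 F  |  F  |  F  |  F  |  T  || F | F
 F  |  F  |  F  |  T  |  F  || F | F
 F  |  F  |  F  |  T  |  T  || T | T
 F  |  F  |  T  |  F  |  F  || F | F
 F  |  F  |  T  |  F  |  T  || F | F
 F  |  F  |  T  |  T  |  F  || F | F
 F  |  F  |  T  |  T  |  T  || T | T
 F  |  T  |  F  |  F  |  F  || F | F
 F  |  T  |  F  |  F  |  T  || F | F
 F  |  T  |  F  |  T  |  F  || F | F
 F  |  T  |  F  |  T  |  T  || T | T
 F  |  T  |  T  |  F  |  F  || F | F
 F  |  T  |  T  |  F  |  T  || F | F
 F  |  T  |  T  |  T  |  F  || T | T
 F  |  T  |  T  |  T  |  T  || F | F
 T  |  F  |  F  |  F  |  F  || F | F
 T  |  F  |  F  |  F  |  T  || F | F
 T  |  F  |  F  |  T  |  F  || T | T
 T  |  F  |  F  |  T  |  T  || T | T
 T  |  F  |  T  |  F  |  F  || F | F
 T  |  F  |  T  |  F  |  T  || F | F
 T  |  F  |  T  |  T  |  F  || F | F
 T  |  F  |  T  |  T  |  T  || F | F
 T  |  T  |  F  |  F  |  F  || F | F
 T  |  T  |  F  |  F  |  T  || F | F
 T  |  T  |  F  |  T  |  F  || T | T
 T  |  T  |  F  |  T  |  T  || T | T
 T  |  T  |  T  |  F  |  F  || F | F
 T  |  T  |  T  |  F  |  T  || F | F
 T  |  T  |  T  |  T  |  F  || F | F
 T  |  T  |  T  |  T  |  T  || F | F
The columns for φ and ψ agree on every row, so they are logically equivalent.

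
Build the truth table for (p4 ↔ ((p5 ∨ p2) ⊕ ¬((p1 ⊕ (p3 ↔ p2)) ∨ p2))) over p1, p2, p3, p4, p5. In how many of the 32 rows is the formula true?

p1 | p2 | p3 | p4 | p5 | φ
-- | -- | -- | -- | -- | -
T  | T  | T  | T  | T  | T
T  | T  | T  | T  | F  | T
T  | T  | T  | F  | T  | F
T  | T  | T  | F  | F  | F
T  | T  | F  | T  | T  | T
T  | T  | F  | T  | F  | T
T  | T  | F  | F  | T  | F
T  | T  | F  | F  | F  | F
T  | F  | T  | T  | T  | T
T  | F  | T  | T  | F  | F
T  | F  | T  | F  | T  | F
T  | F  | T  | F  | F  | T
T  | F  | F  | T  | T  | F
T  | F  | F  | T  | F  | T
T  | F  | F  | F  | T  | T
T  | F  | F  | F  | F  | F
F  | T  | T  | T  | T  | T
F  | T  | T  | T  | F  | T
F  | T  | T  | F  | T  | F
F  | T  | T  | F  | F  | F
F  | T  | F  | T  | T  | T
F  | T  | F  | T  | F  | T
F  | T  | F  | F  | T  | F
F  | T  | F  | F  | F  | F
F  | F  | T  | T  | T  | F
F  | F  | T  | T  | F  | T
F  | F  | T  | F  | T  | T
F  | F  | T  | F  | F  | F
F  | F  | F  | T  | T  | T
F  | F  | F  | T  | F  | F
F  | F  | F  | F  | T  | F
F  | F  | F  | F  | F  | T
The formula is true on 16 of the 32 rows.

16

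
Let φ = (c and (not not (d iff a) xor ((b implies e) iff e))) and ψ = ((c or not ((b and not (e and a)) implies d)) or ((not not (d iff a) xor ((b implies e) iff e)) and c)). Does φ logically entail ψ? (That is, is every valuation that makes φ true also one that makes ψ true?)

a | b | c | d | e | φ | ψ
- | - | - | - | - | - | -
1 | 1 | 1 | 1 | 1 | 0 | 1
1 | 1 | 1 | 1 | 0 | 0 | 1
1 | 1 | 1 | 0 | 1 | 1 | 1
1 | 1 | 1 | 0 | 0 | 1 | 1
1 | 1 | 0 | 1 | 1 | 0 | 0
1 | 1 | 0 | 1 | 0 | 0 | 0
1 | 1 | 0 | 0 | 1 | 0 | 0
1 | 1 | 0 | 0 | 0 | 0 | 1
1 | 0 | 1 | 1 | 1 | 0 | 1
1 | 0 | 1 | 1 | 0 | 1 | 1
1 | 0 | 1 | 0 | 1 | 1 | 1
1 | 0 | 1 | 0 | 0 | 0 | 1
1 | 0 | 0 | 1 | 1 | 0 | 0
1 | 0 | 0 | 1 | 0 | 0 | 0
1 | 0 | 0 | 0 | 1 | 0 | 0
1 | 0 | 0 | 0 | 0 | 0 | 0
0 | 1 | 1 | 1 | 1 | 1 | 1
0 | 1 | 1 | 1 | 0 | 1 | 1
0 | 1 | 1 | 0 | 1 | 0 | 1
0 | 1 | 1 | 0 | 0 | 0 | 1
0 | 1 | 0 | 1 | 1 | 0 | 0
0 | 1 | 0 | 1 | 0 | 0 | 0
0 | 1 | 0 | 0 | 1 | 0 | 1
0 | 1 | 0 | 0 | 0 | 0 | 1
0 | 0 | 1 | 1 | 1 | 1 | 1
0 | 0 | 1 | 1 | 0 | 0 | 1
0 | 0 | 1 | 0 | 1 | 0 | 1
0 | 0 | 1 | 0 | 0 | 1 | 1
0 | 0 | 0 | 1 | 1 | 0 | 0
0 | 0 | 0 | 1 | 0 | 0 | 0
0 | 0 | 0 | 0 | 1 | 0 | 0
0 | 0 | 0 | 0 | 0 | 0 | 0
In every row where φ is true, ψ is also true, so φ ⊨ ψ.

yes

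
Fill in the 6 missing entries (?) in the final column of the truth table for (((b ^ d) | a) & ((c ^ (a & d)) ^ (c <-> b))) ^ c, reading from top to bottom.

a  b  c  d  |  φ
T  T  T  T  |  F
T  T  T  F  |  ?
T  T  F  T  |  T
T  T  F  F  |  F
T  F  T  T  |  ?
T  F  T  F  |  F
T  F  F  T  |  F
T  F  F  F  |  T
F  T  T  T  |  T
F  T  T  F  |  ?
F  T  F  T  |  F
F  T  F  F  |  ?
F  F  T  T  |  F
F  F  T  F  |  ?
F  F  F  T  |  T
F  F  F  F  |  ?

Row a=T, b=T, c=T, d=F: (((b ^ d) | a) & ((c ^ (a & d)) ^ (c <-> b))) = F, so the formula = T.
Row a=T, b=F, c=T, d=T: (((b ^ d) | a) & ((c ^ (a & d)) ^ (c <-> b))) = F, so the formula = T.
Row a=F, b=T, c=T, d=F: (((b ^ d) | a) & ((c ^ (a & d)) ^ (c <-> b))) = F, so the formula = T.
Row a=F, b=T, c=F, d=F: (((b ^ d) | a) & ((c ^ (a & d)) ^ (c <-> b))) = F, so the formula = F.
Row a=F, b=F, c=T, d=F: (((b ^ d) | a) & ((c ^ (a & d)) ^ (c <-> b))) = F, so the formula = T.
Row a=F, b=F, c=F, d=F: (((b ^ d) | a) & ((c ^ (a & d)) ^ (c <-> b))) = F, so the formula = F.

T, T, T, F, T, F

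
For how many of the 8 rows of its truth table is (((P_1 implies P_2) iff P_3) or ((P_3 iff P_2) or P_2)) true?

P_1 | P_2 | P_3 | φ
--- | --- | --- | -
 0  |  0  |  0  | 1
 0  |  0  |  1  | 1
 0  |  1  |  0  | 1
 0  |  1  |  1  | 1
 1  |  0  |  0  | 1
 1  |  0  |  1  | 0
 1  |  1  |  0  | 1
 1  |  1  |  1  | 1
The formula is true on 7 of the 8 rows.

7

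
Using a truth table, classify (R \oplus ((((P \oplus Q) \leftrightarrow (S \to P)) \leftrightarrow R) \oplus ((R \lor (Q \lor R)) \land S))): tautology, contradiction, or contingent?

contingent

P | Q | R | S | (P \oplus Q) | (S \to P) | (Q \lor R) | (R \lor (Q \lor R)) | φ
- | - | - | - | ------------ | --------- | ---------- | ------------------- | -
F | F | F | F |      F       |     T     |     F      |          F          | T
F | F | F | T |      F       |     F     |     F      |          F          | F
F | F | T | F |      F       |     T     |     T      |          T          | T
F | F | T | T |      F       |     F     |     T      |          T          | T
F | T | F | F |      T       |     T     |     T      |          T          | F
F | T | F | T |      T       |     F     |     T      |          T          | F
F | T | T | F |      T       |     T     |     T      |          T          | F
F | T | T | T |      T       |     F     |     T      |          T          | F
T | F | F | F |      T       |     T     |     F      |          F          | F
T | F | F | T |      T       |     T     |     F      |          F          | F
T | F | T | F |      T       |     T     |     T      |          T          | F
T | F | T | T |      T       |     T     |     T      |          T          | T
T | T | F | F |      F       |     T     |     T      |          T          | T
T | T | F | T |      F       |     T     |     T      |          T          | F
T | T | T | F |      F       |     T     |     T      |          T          | T
T | T | T | T |      F       |     T     |     T      |          T          | F
6 of 16 rows are T, so the formula is contingent.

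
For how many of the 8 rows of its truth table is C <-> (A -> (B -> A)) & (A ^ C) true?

4

A | B | C | φ
- | - | - | -
F | F | F | T
F | F | T | T
F | T | F | T
F | T | T | T
T | F | F | F
T | F | T | F
T | T | F | F
T | T | T | F
The formula is true on 4 of the 8 rows.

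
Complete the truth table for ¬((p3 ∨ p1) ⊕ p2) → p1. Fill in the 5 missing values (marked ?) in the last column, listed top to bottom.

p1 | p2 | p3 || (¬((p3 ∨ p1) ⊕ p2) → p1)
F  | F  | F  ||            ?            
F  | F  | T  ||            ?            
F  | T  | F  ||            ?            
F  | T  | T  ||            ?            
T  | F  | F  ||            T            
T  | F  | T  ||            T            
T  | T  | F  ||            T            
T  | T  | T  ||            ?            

F, T, T, F, T

Row p1=F, p2=F, p3=F: ¬((p3 ∨ p1) ⊕ p2) = T, so (¬((p3 ∨ p1) ⊕ p2) → p1) = F.
Row p1=F, p2=F, p3=T: ¬((p3 ∨ p1) ⊕ p2) = F, so (¬((p3 ∨ p1) ⊕ p2) → p1) = T.
Row p1=F, p2=T, p3=F: ¬((p3 ∨ p1) ⊕ p2) = F, so (¬((p3 ∨ p1) ⊕ p2) → p1) = T.
Row p1=F, p2=T, p3=T: ¬((p3 ∨ p1) ⊕ p2) = T, so (¬((p3 ∨ p1) ⊕ p2) → p1) = F.
Row p1=T, p2=T, p3=T: ¬((p3 ∨ p1) ⊕ p2) = T, so (¬((p3 ∨ p1) ⊕ p2) → p1) = T.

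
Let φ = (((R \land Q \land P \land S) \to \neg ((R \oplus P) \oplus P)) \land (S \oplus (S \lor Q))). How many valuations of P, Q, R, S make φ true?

4

P | Q | R | S | (R \land Q \land P \land S) | (R \oplus P) | ((R \oplus P) \oplus P) | \neg ((R \oplus P) \oplus P) | (S \lor Q) | (S \oplus (S \lor Q)) | φ
- | - | - | - | --------------------------- | ------------ | ----------------------- | ---------------------------- | ---------- | --------------------- | -
F | F | F | F |              F              |      F       |            F            |              T               |     F      |           F           | F
F | F | F | T |              F              |      F       |            F            |              T               |     T      |           F           | F
F | F | T | F |              F              |      T       |            T            |              F               |     F      |           F           | F
F | F | T | T |              F              |      T       |            T            |              F               |     T      |           F           | F
F | T | F | F |              F              |      F       |            F            |              T               |     T      |           T           | T
F | T | F | T |              F              |      F       |            F            |              T               |     T      |           F           | F
F | T | T | F |              F              |      T       |            T            |              F               |     T      |           T           | T
F | T | T | T |              F              |      T       |            T            |              F               |     T      |           F           | F
T | F | F | F |              F              |      T       |            F            |              T               |     F      |           F           | F
T | F | F | T |              F              |      T       |            F            |              T               |     T      |           F           | F
T | F | T | F |              F              |      F       |            T            |              F               |     F      |           F           | F
T | F | T | T |              F              |      F       |            T            |              F               |     T      |           F           | F
T | T | F | F |              F              |      T       |            F            |              T               |     T      |           T           | T
T | T | F | T |              F              |      T       |            F            |              T               |     T      |           F           | F
T | T | T | F |              F              |      F       |            T            |              F               |     T      |           T           | T
T | T | T | T |              T              |      F       |            T            |              F               |     T      |           F           | F
The formula is true on 4 of the 16 rows.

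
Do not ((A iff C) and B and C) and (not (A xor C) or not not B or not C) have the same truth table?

A | B | C || φ | ψ
T | T | T || F | T
T | T | F || T | T
T | F | T || T | T
T | F | F || T | T
F | T | T || T | T
F | T | F || T | T
F | F | T || T | F
F | F | F || T | T
The columns differ at A=T, B=T, C=T (φ=F, ψ=T), so they are not equivalent.

not equivalent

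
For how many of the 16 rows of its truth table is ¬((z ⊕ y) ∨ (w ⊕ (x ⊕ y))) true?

4

x  y  z  w  |  (z ⊕ y)  (x ⊕ y)  (w ⊕ (x ⊕ y))  ((z ⊕ y) ∨ (w ⊕ (x ⊕ y)))  ¬((z ⊕ y) ∨ (w ⊕ (x ⊕ y)))
0  0  0  0  |     0        0           0                    0                          1             
0  0  0  1  |     0        0           1                    1                          0             
0  0  1  0  |     1        0           0                    1                          0             
0  0  1  1  |     1        0           1                    1                          0             
0  1  0  0  |     1        1           1                    1                          0             
0  1  0  1  |     1        1           0                    1                          0             
0  1  1  0  |     0        1           1                    1                          0             
0  1  1  1  |     0        1           0                    0                          1             
1  0  0  0  |     0        1           1                    1                          0             
1  0  0  1  |     0        1           0                    0                          1             
1  0  1  0  |     1        1           1                    1                          0             
1  0  1  1  |     1        1           0                    1                          0             
1  1  0  0  |     1        0           0                    1                          0             
1  1  0  1  |     1        0           1                    1                          0             
1  1  1  0  |     0        0           0                    0                          1             
1  1  1  1  |     0        0           1                    1                          0             
The formula is true on 4 of the 16 rows.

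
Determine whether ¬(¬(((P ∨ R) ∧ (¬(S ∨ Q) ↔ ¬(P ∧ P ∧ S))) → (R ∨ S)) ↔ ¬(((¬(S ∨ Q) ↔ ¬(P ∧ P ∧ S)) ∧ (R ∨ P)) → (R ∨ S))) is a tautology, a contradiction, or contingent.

P | Q | R | S | φ
- | - | - | - | -
T | T | T | T | F
T | T | T | F | F
T | T | F | T | F
T | T | F | F | F
T | F | T | T | F
T | F | T | F | F
T | F | F | T | F
T | F | F | F | F
F | T | T | T | F
F | T | T | F | F
F | T | F | T | F
F | T | F | F | F
F | F | T | T | F
F | F | T | F | F
F | F | F | T | F
F | F | F | F | F
Every row is F, so the formula is a contradiction.

contradiction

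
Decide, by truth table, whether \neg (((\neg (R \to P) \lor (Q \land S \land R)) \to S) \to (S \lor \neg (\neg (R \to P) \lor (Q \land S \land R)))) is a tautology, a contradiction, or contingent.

contradiction

P | Q | R | S | φ
- | - | - | - | -
0 | 0 | 0 | 0 | 0
0 | 0 | 0 | 1 | 0
0 | 0 | 1 | 0 | 0
0 | 0 | 1 | 1 | 0
0 | 1 | 0 | 0 | 0
0 | 1 | 0 | 1 | 0
0 | 1 | 1 | 0 | 0
0 | 1 | 1 | 1 | 0
1 | 0 | 0 | 0 | 0
1 | 0 | 0 | 1 | 0
1 | 0 | 1 | 0 | 0
1 | 0 | 1 | 1 | 0
1 | 1 | 0 | 0 | 0
1 | 1 | 0 | 1 | 0
1 | 1 | 1 | 0 | 0
1 | 1 | 1 | 1 | 0
Every row is 0, so the formula is a contradiction.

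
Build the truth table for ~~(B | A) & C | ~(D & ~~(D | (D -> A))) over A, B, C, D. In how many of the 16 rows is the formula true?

11

A  B  C  D     (B | A)  ~(B | A)  ~~(B | A)  (~~(B | A) & C)  (D -> A)  (D | (D -> A))  ~(D | (D -> A))  ~~(D | (D -> A))  (D & ~~(D | (D -> A)))  ~(D & ~~(D | (D -> A)))  φ
T  T  T  T        T        F          T             T            T            T                F                T                    T                        F             T
T  T  T  F        T        F          T             T            T            T                F                T                    F                        T             T
T  T  F  T        T        F          T             F            T            T                F                T                    T                        F             F
T  T  F  F        T        F          T             F            T            T                F                T                    F                        T             T
T  F  T  T        T        F          T             T            T            T                F                T                    T                        F             T
T  F  T  F        T        F          T             T            T            T                F                T                    F                        T             T
T  F  F  T        T        F          T             F            T            T                F                T                    T                        F             F
T  F  F  F        T        F          T             F            T            T                F                T                    F                        T             T
F  T  T  T        T        F          T             T            F            T                F                T                    T                        F             T
F  T  T  F        T        F          T             T            T            T                F                T                    F                        T             T
F  T  F  T        T        F          T             F            F            T                F                T                    T                        F             F
F  T  F  F        T        F          T             F            T            T                F                T                    F                        T             T
F  F  T  T        F        T          F             F            F            T                F                T                    T                        F             F
F  F  T  F        F        T          F             F            T            T                F                T                    F                        T             T
F  F  F  T        F        T          F             F            F            T                F                T                    T                        F             F
F  F  F  F        F        T          F             F            T            T                F                T                    F                        T             T
The formula is true on 11 of the 16 rows.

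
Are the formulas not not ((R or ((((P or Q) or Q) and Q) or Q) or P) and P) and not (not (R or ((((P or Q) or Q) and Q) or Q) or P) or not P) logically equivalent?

P | Q | R || φ | ψ
1 | 1 | 1 || 1 | 1
1 | 1 | 0 || 1 | 1
1 | 0 | 1 || 1 | 1
1 | 0 | 0 || 1 | 1
0 | 1 | 1 || 0 | 0
0 | 1 | 0 || 0 | 0
0 | 0 | 1 || 0 | 0
0 | 0 | 0 || 0 | 0
The columns for φ and ψ agree on every row, so they are logically equivalent.

equivalent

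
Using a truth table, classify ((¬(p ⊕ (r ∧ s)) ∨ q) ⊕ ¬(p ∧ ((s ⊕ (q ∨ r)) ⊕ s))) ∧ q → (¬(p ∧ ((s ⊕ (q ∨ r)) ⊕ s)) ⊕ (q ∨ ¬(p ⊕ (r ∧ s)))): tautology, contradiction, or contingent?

p  q  r  s  |  (r ∧ s)  (p ⊕ (r ∧ s))  ¬(p ⊕ (r ∧ s))  (¬(p ⊕ (r ∧ s)) ∨ q)  (q ∨ r)  (s ⊕ (q ∨ r))  ((s ⊕ (q ∨ r)) ⊕ s)  (p ∧ ((s ⊕ (q ∨ r)) ⊕ s))  ¬(p ∧ ((s ⊕ (q ∨ r)) ⊕ s))  (q ∨ ¬(p ⊕ (r ∧ s)))  φ
1  1  1  1  |     1           0              1                  1               1           0                 1                       1                          0                        1            1
1  1  1  0  |     0           1              0                  1               1           1                 1                       1                          0                        1            1
1  1  0  1  |     0           1              0                  1               1           0                 1                       1                          0                        1            1
1  1  0  0  |     0           1              0                  1               1           1                 1                       1                          0                        1            1
1  0  1  1  |     1           0              1                  1               1           0                 1                       1                          0                        1            1
1  0  1  0  |     0           1              0                  0               1           1                 1                       1                          0                        0            1
1  0  0  1  |     0           1              0                  0               0           1                 0                       0                          1                        0            1
1  0  0  0  |     0           1              0                  0               0           0                 0                       0                          1                        0            1
0  1  1  1  |     1           1              0                  1               1           0                 1                       0                          1                        1            1
0  1  1  0  |     0           0              1                  1               1           1                 1                       0                          1                        1            1
0  1  0  1  |     0           0              1                  1               1           0                 1                       0                          1                        1            1
0  1  0  0  |     0           0              1                  1               1           1                 1                       0                          1                        1            1
0  0  1  1  |     1           1              0                  0               1           0                 1                       0                          1                        0            1
0  0  1  0  |     0           0              1                  1               1           1                 1                       0                          1                        1            1
0  0  0  1  |     0           0              1                  1               0           1                 0                       0                          1                        1            1
0  0  0  0  |     0           0              1                  1               0           0                 0                       0                          1                        1            1
Every row is 1, so the formula is a tautology.

tautology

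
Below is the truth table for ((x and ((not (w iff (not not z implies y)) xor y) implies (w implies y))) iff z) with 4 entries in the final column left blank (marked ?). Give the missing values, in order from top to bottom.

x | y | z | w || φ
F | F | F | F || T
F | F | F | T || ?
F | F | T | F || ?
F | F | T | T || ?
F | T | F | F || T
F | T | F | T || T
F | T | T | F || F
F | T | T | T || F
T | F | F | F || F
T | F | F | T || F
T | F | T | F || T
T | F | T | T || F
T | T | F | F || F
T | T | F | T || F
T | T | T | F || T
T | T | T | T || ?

Row x=F, y=F, z=F, w=T: (x and ((not (w iff (not not z implies y)) xor y) implies (w implies y))) = F, so the formula = T.
Row x=F, y=F, z=T, w=F: (x and ((not (w iff (not not z implies y)) xor y) implies (w implies y))) = F, so the formula = F.
Row x=F, y=F, z=T, w=T: (x and ((not (w iff (not not z implies y)) xor y) implies (w implies y))) = F, so the formula = F.
Row x=T, y=T, z=T, w=T: (x and ((not (w iff (not not z implies y)) xor y) implies (w implies y))) = T, so the formula = T.

T, F, F, T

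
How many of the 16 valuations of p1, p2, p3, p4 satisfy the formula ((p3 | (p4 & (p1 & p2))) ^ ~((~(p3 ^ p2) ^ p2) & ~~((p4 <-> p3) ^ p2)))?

p1  p2  p3  p4     (p1 & p2)  (p4 & (p1 & p2))  (p3 | (p4 & (p1 & p2)))  (p3 ^ p2)  ~(p3 ^ p2)  (~(p3 ^ p2) ^ p2)  (p4 <-> p3)  ((p4 <-> p3) ^ p2)  ~((p4 <-> p3) ^ p2)  ~~((p4 <-> p3) ^ p2)  φ
F   F   F   F          F             F                     F                 F          T               T               T               T                    F                    T            F
F   F   F   T          F             F                     F                 F          T               T               F               F                    T                    F            T
F   F   T   F          F             F                     T                 T          F               F               F               F                    T                    F            F
F   F   T   T          F             F                     T                 T          F               F               T               T                    F                    T            F
F   T   F   F          F             F                     F                 T          F               T               T               F                    T                    F            T
F   T   F   T          F             F                     F                 T          F               T               F               T                    F                    T            F
F   T   T   F          F             F                     T                 F          T               F               F               T                    F                    T            F
F   T   T   T          F             F                     T                 F          T               F               T               F                    T                    F            F
T   F   F   F          F             F                     F                 F          T               T               T               T                    F                    T            F
T   F   F   T          F             F                     F                 F          T               T               F               F                    T                    F            T
T   F   T   F          F             F                     T                 T          F               F               F               F                    T                    F            F
T   F   T   T          F             F                     T                 T          F               F               T               T                    F                    T            F
T   T   F   F          T             F                     F                 T          F               T               T               F                    T                    F            T
T   T   F   T          T             T                     T                 T          F               T               F               T                    F                    T            T
T   T   T   F          T             F                     T                 F          T               F               F               T                    F                    T            F
T   T   T   T          T             T                     T                 F          T               F               T               F                    T                    F            F
The formula is true on 5 of the 16 rows.

5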